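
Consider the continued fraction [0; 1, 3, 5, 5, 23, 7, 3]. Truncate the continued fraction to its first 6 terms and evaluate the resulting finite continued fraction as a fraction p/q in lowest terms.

1925/2528

a_0 = 0: 0/1
a_1 = 1: 1/1
a_2 = 3: 3/4
a_3 = 5: 16/21
a_4 = 5: 83/109
a_5 = 23: 1925/2528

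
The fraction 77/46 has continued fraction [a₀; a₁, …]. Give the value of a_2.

2

⌊77/46⌋ = 1, remainder 31
⌊46/31⌋ = 1, remainder 15
⌊31/15⌋ = 2, remainder 1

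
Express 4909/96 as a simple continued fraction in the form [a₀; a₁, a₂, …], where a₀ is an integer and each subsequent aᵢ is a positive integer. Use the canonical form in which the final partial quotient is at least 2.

Run the Euclidean algorithm, recording each quotient:
4909 = 51·96 + 13, so a_0 = 51
96 = 7·13 + 5, so a_1 = 7
13 = 2·5 + 3, so a_2 = 2
5 = 1·3 + 2, so a_3 = 1
3 = 1·2 + 1, so a_4 = 1
2 = 2·1 + 0, so a_5 = 2

[51; 7, 2, 1, 1, 2]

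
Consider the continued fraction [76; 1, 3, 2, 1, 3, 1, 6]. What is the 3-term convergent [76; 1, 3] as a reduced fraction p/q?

307/4

Start with 3.
1 + 1/(3/1) = 1 + 1/3 = 4/3
76 + 1/(4/3) = 76 + 3/4 = 307/4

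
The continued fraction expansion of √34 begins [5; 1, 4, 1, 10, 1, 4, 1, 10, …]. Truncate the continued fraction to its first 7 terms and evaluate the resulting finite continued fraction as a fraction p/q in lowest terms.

Use the convergent recurrence hₖ = aₖ·hₖ₋₁ + hₖ₋₂ (and likewise for the denominators kₖ):
a_0 = 5: 5/1
a_1 = 1: 6/1
a_2 = 4: 29/5
a_3 = 1: 35/6
a_4 = 10: 379/65
a_5 = 1: 414/71
a_6 = 4: 2035/349

2035/349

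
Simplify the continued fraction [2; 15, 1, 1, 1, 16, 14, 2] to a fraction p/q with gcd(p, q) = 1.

Start with 2.
14 + 1/(2/1) = 14 + 1/2 = 29/2
16 + 1/(29/2) = 16 + 2/29 = 466/29
1 + 1/(466/29) = 1 + 29/466 = 495/466
1 + 1/(495/466) = 1 + 466/495 = 961/495
1 + 1/(961/495) = 1 + 495/961 = 1456/961
15 + 1/(1456/961) = 15 + 961/1456 = 22801/1456
2 + 1/(22801/1456) = 2 + 1456/22801 = 47058/22801

47058/22801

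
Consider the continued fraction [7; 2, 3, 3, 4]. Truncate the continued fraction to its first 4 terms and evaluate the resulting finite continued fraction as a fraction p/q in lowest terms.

Start with 3.
3 + 1/(3/1) = 3 + 1/3 = 10/3
2 + 1/(10/3) = 2 + 3/10 = 23/10
7 + 1/(23/10) = 7 + 10/23 = 171/23

171/23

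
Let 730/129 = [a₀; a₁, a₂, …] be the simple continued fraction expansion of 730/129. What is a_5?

730 = 5·129 + 85, so a_0 = 5
129 = 1·85 + 44, so a_1 = 1
85 = 1·44 + 41, so a_2 = 1
44 = 1·41 + 3, so a_3 = 1
41 = 13·3 + 2, so a_4 = 13
3 = 1·2 + 1, so a_5 = 1

1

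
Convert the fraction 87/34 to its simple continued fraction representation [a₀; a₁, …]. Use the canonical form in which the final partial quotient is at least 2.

[2; 1, 1, 3, 1, 3]

Run the Euclidean algorithm, recording each quotient:
⌊87/34⌋ = 2, remainder 19
⌊34/19⌋ = 1, remainder 15
⌊19/15⌋ = 1, remainder 4
⌊15/4⌋ = 3, remainder 3
⌊4/3⌋ = 1, remainder 1
⌊3/1⌋ = 3, remainder 0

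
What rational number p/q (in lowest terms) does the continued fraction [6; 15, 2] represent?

a_0 = 6: 6/1
a_1 = 15: 91/15
a_2 = 2: 188/31

188/31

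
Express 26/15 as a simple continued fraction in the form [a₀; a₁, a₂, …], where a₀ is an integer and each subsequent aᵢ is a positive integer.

26 ÷ 15 → quotient 1, remainder 11
15 ÷ 11 → quotient 1, remainder 4
11 ÷ 4 → quotient 2, remainder 3
4 ÷ 3 → quotient 1, remainder 1
3 ÷ 1 → quotient 3, remainder 0

[1; 1, 2, 1, 3]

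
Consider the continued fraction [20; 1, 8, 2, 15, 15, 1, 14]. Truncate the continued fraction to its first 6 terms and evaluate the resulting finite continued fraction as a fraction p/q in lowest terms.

92542/4429

a_0 = 20: 20/1
a_1 = 1: 21/1
a_2 = 8: 188/9
a_3 = 2: 397/19
a_4 = 15: 6143/294
a_5 = 15: 92542/4429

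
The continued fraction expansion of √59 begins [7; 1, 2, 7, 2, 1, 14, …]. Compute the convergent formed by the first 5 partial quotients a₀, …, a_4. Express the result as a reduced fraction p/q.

361/47

a_0 = 7: 7/1
a_1 = 1: 8/1
a_2 = 2: 23/3
a_3 = 7: 169/22
a_4 = 2: 361/47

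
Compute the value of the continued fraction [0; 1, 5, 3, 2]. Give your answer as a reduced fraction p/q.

37/44

Start with 2.
3 + 1/(2/1) = 3 + 1/2 = 7/2
5 + 1/(7/2) = 5 + 2/7 = 37/7
1 + 1/(37/7) = 1 + 7/37 = 44/37
0 + 1/(44/37) = 0 + 37/44 = 37/44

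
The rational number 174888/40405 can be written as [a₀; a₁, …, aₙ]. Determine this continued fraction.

[4; 3, 22, 13, 15, 3]

⌊174888/40405⌋ = 4, remainder 13268
⌊40405/13268⌋ = 3, remainder 601
⌊13268/601⌋ = 22, remainder 46
⌊601/46⌋ = 13, remainder 3
⌊46/3⌋ = 15, remainder 1
⌊3/1⌋ = 3, remainder 0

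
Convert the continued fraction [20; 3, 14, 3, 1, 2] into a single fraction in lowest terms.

9797/482

Use the convergent recurrence hₖ = aₖ·hₖ₋₁ + hₖ₋₂ (and likewise for the denominators kₖ):
a_0 = 20: 20/1
a_1 = 3: 61/3
a_2 = 14: 874/43
a_3 = 3: 2683/132
a_4 = 1: 3557/175
a_5 = 2: 9797/482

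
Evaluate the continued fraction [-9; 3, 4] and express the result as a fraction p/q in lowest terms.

Start with 4.
3 + 1/(4/1) = 3 + 1/4 = 13/4
-9 + 1/(13/4) = -9 + 4/13 = -113/13

-113/13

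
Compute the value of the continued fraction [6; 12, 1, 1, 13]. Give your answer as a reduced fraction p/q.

a_0 = 6: 6/1
a_1 = 12: 73/12
a_2 = 1: 79/13
a_3 = 1: 152/25
a_4 = 13: 2055/338

2055/338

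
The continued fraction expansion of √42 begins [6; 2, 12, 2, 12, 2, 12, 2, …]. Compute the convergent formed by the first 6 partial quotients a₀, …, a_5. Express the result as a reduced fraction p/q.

8749/1350

a_0 = 6: 6/1
a_1 = 2: 13/2
a_2 = 12: 162/25
a_3 = 2: 337/52
a_4 = 12: 4206/649
a_5 = 2: 8749/1350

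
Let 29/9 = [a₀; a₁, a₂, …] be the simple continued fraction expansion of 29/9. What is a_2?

2

Run the Euclidean algorithm, recording each quotient:
29 ÷ 9 → quotient 3, remainder 2
9 ÷ 2 → quotient 4, remainder 1
2 ÷ 1 → quotient 2, remainder 0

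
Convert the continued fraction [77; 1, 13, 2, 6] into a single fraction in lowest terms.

Work from the innermost term outward:
Start with 6.
2 + 1/(6/1) = 2 + 1/6 = 13/6
13 + 1/(13/6) = 13 + 6/13 = 175/13
1 + 1/(175/13) = 1 + 13/175 = 188/175
77 + 1/(188/175) = 77 + 175/188 = 14651/188

14651/188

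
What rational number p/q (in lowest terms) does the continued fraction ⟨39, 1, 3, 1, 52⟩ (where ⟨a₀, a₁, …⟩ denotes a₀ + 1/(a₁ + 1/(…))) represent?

Start with 52.
1 + 1/(52/1) = 1 + 1/52 = 53/52
3 + 1/(53/52) = 3 + 52/53 = 211/53
1 + 1/(211/53) = 1 + 53/211 = 264/211
39 + 1/(264/211) = 39 + 211/264 = 10507/264

10507/264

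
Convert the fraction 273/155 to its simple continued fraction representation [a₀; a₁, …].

273 ÷ 155 → quotient 1, remainder 118
155 ÷ 118 → quotient 1, remainder 37
118 ÷ 37 → quotient 3, remainder 7
37 ÷ 7 → quotient 5, remainder 2
7 ÷ 2 → quotient 3, remainder 1
2 ÷ 1 → quotient 2, remainder 0

[1; 1, 3, 5, 3, 2]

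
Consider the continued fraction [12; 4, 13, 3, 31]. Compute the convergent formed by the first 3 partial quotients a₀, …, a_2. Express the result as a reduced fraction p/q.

Start with 13.
4 + 1/(13/1) = 4 + 1/13 = 53/13
12 + 1/(53/13) = 12 + 13/53 = 649/53

649/53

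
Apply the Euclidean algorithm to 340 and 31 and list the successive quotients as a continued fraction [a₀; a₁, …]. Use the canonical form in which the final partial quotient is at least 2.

340 ÷ 31 → quotient 10, remainder 30
31 ÷ 30 → quotient 1, remainder 1
30 ÷ 1 → quotient 30, remainder 0

[10; 1, 30]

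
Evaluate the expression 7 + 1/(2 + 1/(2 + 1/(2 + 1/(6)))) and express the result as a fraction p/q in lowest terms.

Start with 6.
2 + 1/(6/1) = 2 + 1/6 = 13/6
2 + 1/(13/6) = 2 + 6/13 = 32/13
2 + 1/(32/13) = 2 + 13/32 = 77/32
7 + 1/(77/32) = 7 + 32/77 = 571/77

571/77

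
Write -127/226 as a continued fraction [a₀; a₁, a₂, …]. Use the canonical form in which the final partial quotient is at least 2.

[-1; 2, 3, 1, 1, 6, 2]

-127 = -1·226 + 99, so a_0 = -1
226 = 2·99 + 28, so a_1 = 2
99 = 3·28 + 15, so a_2 = 3
28 = 1·15 + 13, so a_3 = 1
15 = 1·13 + 2, so a_4 = 1
13 = 6·2 + 1, so a_5 = 6
2 = 2·1 + 0, so a_6 = 2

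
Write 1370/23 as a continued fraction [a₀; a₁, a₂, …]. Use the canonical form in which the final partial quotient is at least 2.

Repeatedly divide and take the remainder:
1370 = 59·23 + 13, so a_0 = 59
23 = 1·13 + 10, so a_1 = 1
13 = 1·10 + 3, so a_2 = 1
10 = 3·3 + 1, so a_3 = 3
3 = 3·1 + 0, so a_4 = 3

[59; 1, 1, 3, 3]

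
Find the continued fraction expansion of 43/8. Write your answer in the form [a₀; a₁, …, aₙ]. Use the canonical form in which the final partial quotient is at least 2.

[5; 2, 1, 2]

43 = 5·8 + 3, so a_0 = 5
8 = 2·3 + 2, so a_1 = 2
3 = 1·2 + 1, so a_2 = 1
2 = 2·1 + 0, so a_3 = 2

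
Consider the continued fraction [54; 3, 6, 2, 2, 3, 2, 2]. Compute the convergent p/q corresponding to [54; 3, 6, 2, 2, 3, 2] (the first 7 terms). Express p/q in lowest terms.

42856/789

Start with 2.
3 + 1/(2/1) = 3 + 1/2 = 7/2
2 + 1/(7/2) = 2 + 2/7 = 16/7
2 + 1/(16/7) = 2 + 7/16 = 39/16
6 + 1/(39/16) = 6 + 16/39 = 250/39
3 + 1/(250/39) = 3 + 39/250 = 789/250
54 + 1/(789/250) = 54 + 250/789 = 42856/789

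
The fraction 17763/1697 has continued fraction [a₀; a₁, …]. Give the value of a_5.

15

⌊17763/1697⌋ = 10, remainder 793
⌊1697/793⌋ = 2, remainder 111
⌊793/111⌋ = 7, remainder 16
⌊111/16⌋ = 6, remainder 15
⌊16/15⌋ = 1, remainder 1
⌊15/1⌋ = 15, remainder 0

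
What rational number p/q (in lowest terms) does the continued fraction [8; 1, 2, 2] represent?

Build up convergents one term at a time:
a_0 = 8: 8/1
a_1 = 1: 9/1
a_2 = 2: 26/3
a_3 = 2: 61/7

61/7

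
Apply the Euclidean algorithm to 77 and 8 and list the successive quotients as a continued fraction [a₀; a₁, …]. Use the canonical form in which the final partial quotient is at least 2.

77 = 9·8 + 5, so a_0 = 9
8 = 1·5 + 3, so a_1 = 1
5 = 1·3 + 2, so a_2 = 1
3 = 1·2 + 1, so a_3 = 1
2 = 2·1 + 0, so a_4 = 2

[9; 1, 1, 1, 2]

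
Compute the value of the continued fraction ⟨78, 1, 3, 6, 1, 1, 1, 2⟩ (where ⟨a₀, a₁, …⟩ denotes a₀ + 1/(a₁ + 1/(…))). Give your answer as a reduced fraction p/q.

Start with 2.
1 + 1/(2/1) = 1 + 1/2 = 3/2
1 + 1/(3/2) = 1 + 2/3 = 5/3
1 + 1/(5/3) = 1 + 3/5 = 8/5
6 + 1/(8/5) = 6 + 5/8 = 53/8
3 + 1/(53/8) = 3 + 8/53 = 167/53
1 + 1/(167/53) = 1 + 53/167 = 220/167
78 + 1/(220/167) = 78 + 167/220 = 17327/220

17327/220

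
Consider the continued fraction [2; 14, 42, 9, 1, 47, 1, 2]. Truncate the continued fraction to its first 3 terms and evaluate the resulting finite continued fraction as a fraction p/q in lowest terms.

Use the convergent recurrence hₖ = aₖ·hₖ₋₁ + hₖ₋₂ (and likewise for the denominators kₖ):
a_0 = 2: 2/1
a_1 = 14: 29/14
a_2 = 42: 1220/589

1220/589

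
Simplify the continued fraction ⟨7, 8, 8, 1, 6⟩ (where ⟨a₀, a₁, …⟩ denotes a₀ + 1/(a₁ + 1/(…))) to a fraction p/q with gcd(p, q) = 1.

3583/503

Start with 6.
1 + 1/(6/1) = 1 + 1/6 = 7/6
8 + 1/(7/6) = 8 + 6/7 = 62/7
8 + 1/(62/7) = 8 + 7/62 = 503/62
7 + 1/(503/62) = 7 + 62/503 = 3583/503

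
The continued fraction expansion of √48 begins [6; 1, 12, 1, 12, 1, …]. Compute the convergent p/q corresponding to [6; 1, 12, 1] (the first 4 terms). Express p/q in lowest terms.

a_0 = 6: 6/1
a_1 = 1: 7/1
a_2 = 12: 90/13
a_3 = 1: 97/14

97/14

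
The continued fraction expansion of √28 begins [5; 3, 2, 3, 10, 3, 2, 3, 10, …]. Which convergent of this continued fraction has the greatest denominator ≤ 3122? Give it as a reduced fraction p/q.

9403/1777

List convergents until the denominator exceeds the bound:
a_0 = 5: 5/1  (≤ bound)
a_1 = 3: 16/3  (≤ bound)
a_2 = 2: 37/7  (≤ bound)
a_3 = 3: 127/24  (≤ bound)
a_4 = 10: 1307/247  (≤ bound)
a_5 = 3: 4048/765  (≤ bound)
a_6 = 2: 9403/1777  (≤ bound)
a_7 = 3: 32257/6096  (> 3122, stop)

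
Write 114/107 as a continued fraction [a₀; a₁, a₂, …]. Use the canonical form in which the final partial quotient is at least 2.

114 ÷ 107 → quotient 1, remainder 7
107 ÷ 7 → quotient 15, remainder 2
7 ÷ 2 → quotient 3, remainder 1
2 ÷ 1 → quotient 2, remainder 0

[1; 15, 3, 2]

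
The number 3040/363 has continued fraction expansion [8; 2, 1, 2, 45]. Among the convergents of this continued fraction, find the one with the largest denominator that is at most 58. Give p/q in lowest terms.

List convergents until the denominator exceeds the bound:
a_0 = 8: 8/1  (≤ bound)
a_1 = 2: 17/2  (≤ bound)
a_2 = 1: 25/3  (≤ bound)
a_3 = 2: 67/8  (≤ bound)
a_4 = 45: 3040/363  (> 58, stop)

67/8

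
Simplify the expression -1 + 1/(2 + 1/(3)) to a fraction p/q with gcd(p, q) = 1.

-4/7

Build up convergents one term at a time:
a_0 = -1: -1/1
a_1 = 2: -1/2
a_2 = 3: -4/7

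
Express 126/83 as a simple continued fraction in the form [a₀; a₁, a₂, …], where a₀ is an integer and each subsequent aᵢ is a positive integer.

⌊126/83⌋ = 1, remainder 43
⌊83/43⌋ = 1, remainder 40
⌊43/40⌋ = 1, remainder 3
⌊40/3⌋ = 13, remainder 1
⌊3/1⌋ = 3, remainder 0

[1; 1, 1, 13, 3]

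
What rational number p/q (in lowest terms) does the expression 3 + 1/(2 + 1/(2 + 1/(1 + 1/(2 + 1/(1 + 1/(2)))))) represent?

243/71

Compute successive convergents:
a_0 = 3: 3/1
a_1 = 2: 7/2
a_2 = 2: 17/5
a_3 = 1: 24/7
a_4 = 2: 65/19
a_5 = 1: 89/26
a_6 = 2: 243/71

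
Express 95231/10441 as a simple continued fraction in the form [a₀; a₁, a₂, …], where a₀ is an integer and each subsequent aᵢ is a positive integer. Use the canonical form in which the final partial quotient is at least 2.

95231 = 9·10441 + 1262, so a_0 = 9
10441 = 8·1262 + 345, so a_1 = 8
1262 = 3·345 + 227, so a_2 = 3
345 = 1·227 + 118, so a_3 = 1
227 = 1·118 + 109, so a_4 = 1
118 = 1·109 + 9, so a_5 = 1
109 = 12·9 + 1, so a_6 = 12
9 = 9·1 + 0, so a_7 = 9

[9; 8, 3, 1, 1, 1, 12, 9]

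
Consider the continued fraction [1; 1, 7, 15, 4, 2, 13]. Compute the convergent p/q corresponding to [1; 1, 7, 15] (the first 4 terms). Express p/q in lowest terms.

Start with 15.
7 + 1/(15/1) = 7 + 1/15 = 106/15
1 + 1/(106/15) = 1 + 15/106 = 121/106
1 + 1/(121/106) = 1 + 106/121 = 227/121

227/121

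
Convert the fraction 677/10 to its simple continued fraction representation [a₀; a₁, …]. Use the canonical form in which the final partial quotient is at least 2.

Repeatedly divide and take the remainder:
677 = 67·10 + 7, so a_0 = 67
10 = 1·7 + 3, so a_1 = 1
7 = 2·3 + 1, so a_2 = 2
3 = 3·1 + 0, so a_3 = 3

[67; 1, 2, 3]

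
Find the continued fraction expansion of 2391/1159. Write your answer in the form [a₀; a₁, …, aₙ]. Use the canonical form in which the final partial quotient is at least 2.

2391 = 2·1159 + 73, so a_0 = 2
1159 = 15·73 + 64, so a_1 = 15
73 = 1·64 + 9, so a_2 = 1
64 = 7·9 + 1, so a_3 = 7
9 = 9·1 + 0, so a_4 = 9

[2; 15, 1, 7, 9]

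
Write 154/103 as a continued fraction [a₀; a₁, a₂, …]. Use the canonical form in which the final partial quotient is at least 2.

154 = 1·103 + 51, so a_0 = 1
103 = 2·51 + 1, so a_1 = 2
51 = 51·1 + 0, so a_2 = 51

[1; 2, 51]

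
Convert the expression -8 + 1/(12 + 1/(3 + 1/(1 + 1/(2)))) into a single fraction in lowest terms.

-1069/135

Use the convergent recurrence hₖ = aₖ·hₖ₋₁ + hₖ₋₂ (and likewise for the denominators kₖ):
a_0 = -8: -8/1
a_1 = 12: -95/12
a_2 = 3: -293/37
a_3 = 1: -388/49
a_4 = 2: -1069/135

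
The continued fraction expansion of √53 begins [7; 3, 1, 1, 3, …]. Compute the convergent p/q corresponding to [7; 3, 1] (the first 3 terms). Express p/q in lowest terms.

Start with 1.
3 + 1/(1/1) = 3 + 1/1 = 4/1
7 + 1/(4/1) = 7 + 1/4 = 29/4

29/4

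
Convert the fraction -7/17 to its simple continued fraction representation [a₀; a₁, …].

Repeatedly divide and take the remainder:
-7 = -1·17 + 10, so a_0 = -1
17 = 1·10 + 7, so a_1 = 1
10 = 1·7 + 3, so a_2 = 1
7 = 2·3 + 1, so a_3 = 2
3 = 3·1 + 0, so a_4 = 3

[-1; 1, 1, 2, 3]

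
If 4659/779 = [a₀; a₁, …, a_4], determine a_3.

4659 ÷ 779 → quotient 5, remainder 764
779 ÷ 764 → quotient 1, remainder 15
764 ÷ 15 → quotient 50, remainder 14
15 ÷ 14 → quotient 1, remainder 1

1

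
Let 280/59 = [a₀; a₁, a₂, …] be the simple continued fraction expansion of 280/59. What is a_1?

280 = 4·59 + 44, so a_0 = 4
59 = 1·44 + 15, so a_1 = 1

1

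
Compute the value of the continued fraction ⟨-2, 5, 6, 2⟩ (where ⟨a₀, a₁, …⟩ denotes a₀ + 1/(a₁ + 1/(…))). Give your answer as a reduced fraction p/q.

a_0 = -2: -2/1
a_1 = 5: -9/5
a_2 = 6: -56/31
a_3 = 2: -121/67

-121/67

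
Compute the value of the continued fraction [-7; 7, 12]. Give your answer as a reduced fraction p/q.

-583/85

Collapse the nested fraction from the inside out:
Start with 12.
7 + 1/(12/1) = 7 + 1/12 = 85/12
-7 + 1/(85/12) = -7 + 12/85 = -583/85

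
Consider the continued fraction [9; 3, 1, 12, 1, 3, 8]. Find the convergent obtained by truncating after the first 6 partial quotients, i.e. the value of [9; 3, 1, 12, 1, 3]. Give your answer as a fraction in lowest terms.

1999/216

Start with 3.
1 + 1/(3/1) = 1 + 1/3 = 4/3
12 + 1/(4/3) = 12 + 3/4 = 51/4
1 + 1/(51/4) = 1 + 4/51 = 55/51
3 + 1/(55/51) = 3 + 51/55 = 216/55
9 + 1/(216/55) = 9 + 55/216 = 1999/216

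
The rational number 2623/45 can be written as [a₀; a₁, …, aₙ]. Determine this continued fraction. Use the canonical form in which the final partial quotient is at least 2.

[58; 3, 2, 6]

Repeatedly divide and take the remainder:
2623 ÷ 45 → quotient 58, remainder 13
45 ÷ 13 → quotient 3, remainder 6
13 ÷ 6 → quotient 2, remainder 1
6 ÷ 1 → quotient 6, remainder 0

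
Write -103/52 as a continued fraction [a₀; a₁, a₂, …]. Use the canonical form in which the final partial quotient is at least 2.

⌊-103/52⌋ = -2, remainder 1
⌊52/1⌋ = 52, remainder 0

[-2; 52]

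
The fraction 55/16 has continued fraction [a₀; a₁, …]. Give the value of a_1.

55 = 3·16 + 7, so a_0 = 3
16 = 2·7 + 2, so a_1 = 2

2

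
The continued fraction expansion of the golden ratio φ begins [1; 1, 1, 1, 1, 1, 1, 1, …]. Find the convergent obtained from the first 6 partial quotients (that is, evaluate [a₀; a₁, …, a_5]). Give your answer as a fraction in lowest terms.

Start with 1.
1 + 1/(1/1) = 1 + 1/1 = 2/1
1 + 1/(2/1) = 1 + 1/2 = 3/2
1 + 1/(3/2) = 1 + 2/3 = 5/3
1 + 1/(5/3) = 1 + 3/5 = 8/5
1 + 1/(8/5) = 1 + 5/8 = 13/8

13/8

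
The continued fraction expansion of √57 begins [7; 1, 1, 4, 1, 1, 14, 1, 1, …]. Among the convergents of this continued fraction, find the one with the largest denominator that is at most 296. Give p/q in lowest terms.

2197/291

List convergents until the denominator exceeds the bound:
a_0 = 7: 7/1  (≤ bound)
a_1 = 1: 8/1  (≤ bound)
a_2 = 1: 15/2  (≤ bound)
a_3 = 4: 68/9  (≤ bound)
a_4 = 1: 83/11  (≤ bound)
a_5 = 1: 151/20  (≤ bound)
a_6 = 14: 2197/291  (≤ bound)
a_7 = 1: 2348/311  (> 296, stop)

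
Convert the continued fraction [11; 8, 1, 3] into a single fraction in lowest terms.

389/35

a_0 = 11: 11/1
a_1 = 8: 89/8
a_2 = 1: 100/9
a_3 = 3: 389/35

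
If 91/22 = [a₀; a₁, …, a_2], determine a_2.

Apply division with remainder until the remainder is 0:
91 ÷ 22 → quotient 4, remainder 3
22 ÷ 3 → quotient 7, remainder 1
3 ÷ 1 → quotient 3, remainder 0

3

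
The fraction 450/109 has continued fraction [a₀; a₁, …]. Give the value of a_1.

7

Run the Euclidean algorithm, recording each quotient:
450 ÷ 109 → quotient 4, remainder 14
109 ÷ 14 → quotient 7, remainder 11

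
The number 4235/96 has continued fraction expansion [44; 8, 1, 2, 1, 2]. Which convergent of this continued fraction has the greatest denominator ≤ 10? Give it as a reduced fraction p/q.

a_0 = 44: 44/1  (≤ bound)
a_1 = 8: 353/8  (≤ bound)
a_2 = 1: 397/9  (≤ bound)
a_3 = 2: 1147/26  (> 10, stop)

397/9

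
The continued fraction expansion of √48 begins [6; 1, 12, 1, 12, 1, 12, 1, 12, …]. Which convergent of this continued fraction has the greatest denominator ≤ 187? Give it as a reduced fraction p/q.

1254/181

a_0 = 6: 6/1  (≤ bound)
a_1 = 1: 7/1  (≤ bound)
a_2 = 12: 90/13  (≤ bound)
a_3 = 1: 97/14  (≤ bound)
a_4 = 12: 1254/181  (≤ bound)
a_5 = 1: 1351/195  (> 187, stop)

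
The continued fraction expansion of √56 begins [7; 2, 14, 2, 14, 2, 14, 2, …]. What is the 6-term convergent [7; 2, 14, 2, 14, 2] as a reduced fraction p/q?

a_0 = 7: 7/1
a_1 = 2: 15/2
a_2 = 14: 217/29
a_3 = 2: 449/60
a_4 = 14: 6503/869
a_5 = 2: 13455/1798

13455/1798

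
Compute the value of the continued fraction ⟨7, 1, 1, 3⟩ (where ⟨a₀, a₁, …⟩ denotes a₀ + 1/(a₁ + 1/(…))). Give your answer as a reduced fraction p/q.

53/7

a_0 = 7: 7/1
a_1 = 1: 8/1
a_2 = 1: 15/2
a_3 = 3: 53/7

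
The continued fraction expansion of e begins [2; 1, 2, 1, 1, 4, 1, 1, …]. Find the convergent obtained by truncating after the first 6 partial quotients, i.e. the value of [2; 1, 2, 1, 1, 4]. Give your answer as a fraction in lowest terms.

87/32

Work from the innermost term outward:
Start with 4.
1 + 1/(4/1) = 1 + 1/4 = 5/4
1 + 1/(5/4) = 1 + 4/5 = 9/5
2 + 1/(9/5) = 2 + 5/9 = 23/9
1 + 1/(23/9) = 1 + 9/23 = 32/23
2 + 1/(32/23) = 2 + 23/32 = 87/32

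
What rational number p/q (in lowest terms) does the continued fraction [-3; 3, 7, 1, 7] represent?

-528/197

a_0 = -3: -3/1
a_1 = 3: -8/3
a_2 = 7: -59/22
a_3 = 1: -67/25
a_4 = 7: -528/197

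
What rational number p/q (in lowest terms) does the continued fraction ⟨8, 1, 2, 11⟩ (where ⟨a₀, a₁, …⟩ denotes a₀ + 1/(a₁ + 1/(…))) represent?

295/34

a_0 = 8: 8/1
a_1 = 1: 9/1
a_2 = 2: 26/3
a_3 = 11: 295/34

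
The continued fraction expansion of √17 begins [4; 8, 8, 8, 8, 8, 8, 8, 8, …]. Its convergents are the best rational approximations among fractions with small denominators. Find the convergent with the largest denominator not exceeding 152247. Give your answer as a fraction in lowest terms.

143649/34840

a_0 = 4: 4/1  (≤ bound)
a_1 = 8: 33/8  (≤ bound)
a_2 = 8: 268/65  (≤ bound)
a_3 = 8: 2177/528  (≤ bound)
a_4 = 8: 17684/4289  (≤ bound)
a_5 = 8: 143649/34840  (≤ bound)
a_6 = 8: 1166876/283009  (> 152247, stop)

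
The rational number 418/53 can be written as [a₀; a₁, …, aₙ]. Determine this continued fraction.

Apply division with remainder until the remainder is 0:
418 = 7·53 + 47, so a_0 = 7
53 = 1·47 + 6, so a_1 = 1
47 = 7·6 + 5, so a_2 = 7
6 = 1·5 + 1, so a_3 = 1
5 = 5·1 + 0, so a_4 = 5

[7; 1, 7, 1, 5]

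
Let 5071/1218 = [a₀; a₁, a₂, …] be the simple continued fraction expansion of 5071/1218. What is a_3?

3

5071 ÷ 1218 → quotient 4, remainder 199
1218 ÷ 199 → quotient 6, remainder 24
199 ÷ 24 → quotient 8, remainder 7
24 ÷ 7 → quotient 3, remainder 3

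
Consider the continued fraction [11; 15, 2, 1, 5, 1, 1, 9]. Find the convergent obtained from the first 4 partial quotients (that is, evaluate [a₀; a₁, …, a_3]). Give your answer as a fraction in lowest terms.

509/46

Start with 1.
2 + 1/(1/1) = 2 + 1/1 = 3/1
15 + 1/(3/1) = 15 + 1/3 = 46/3
11 + 1/(46/3) = 11 + 3/46 = 509/46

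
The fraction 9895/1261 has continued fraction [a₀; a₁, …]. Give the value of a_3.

1

9895 = 7·1261 + 1068, so a_0 = 7
1261 = 1·1068 + 193, so a_1 = 1
1068 = 5·193 + 103, so a_2 = 5
193 = 1·103 + 90, so a_3 = 1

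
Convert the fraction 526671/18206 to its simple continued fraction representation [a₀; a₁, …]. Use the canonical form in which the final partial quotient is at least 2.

[28; 1, 12, 1, 35, 5, 7]

Apply division with remainder until the remainder is 0:
526671 = 28·18206 + 16903, so a_0 = 28
18206 = 1·16903 + 1303, so a_1 = 1
16903 = 12·1303 + 1267, so a_2 = 12
1303 = 1·1267 + 36, so a_3 = 1
1267 = 35·36 + 7, so a_4 = 35
36 = 5·7 + 1, so a_5 = 5
7 = 7·1 + 0, so a_6 = 7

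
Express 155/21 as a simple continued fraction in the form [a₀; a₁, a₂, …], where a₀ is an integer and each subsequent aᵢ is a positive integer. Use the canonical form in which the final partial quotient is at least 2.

⌊155/21⌋ = 7, remainder 8
⌊21/8⌋ = 2, remainder 5
⌊8/5⌋ = 1, remainder 3
⌊5/3⌋ = 1, remainder 2
⌊3/2⌋ = 1, remainder 1
⌊2/1⌋ = 2, remainder 0

[7; 2, 1, 1, 1, 2]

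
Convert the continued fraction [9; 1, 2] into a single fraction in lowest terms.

Start with 2.
1 + 1/(2/1) = 1 + 1/2 = 3/2
9 + 1/(3/2) = 9 + 2/3 = 29/3

29/3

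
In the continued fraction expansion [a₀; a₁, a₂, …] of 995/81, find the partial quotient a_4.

11

Repeatedly divide and take the remainder:
995 = 12·81 + 23, so a_0 = 12
81 = 3·23 + 12, so a_1 = 3
23 = 1·12 + 11, so a_2 = 1
12 = 1·11 + 1, so a_3 = 1
11 = 11·1 + 0, so a_4 = 11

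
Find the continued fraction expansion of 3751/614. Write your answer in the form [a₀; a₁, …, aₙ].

3751 ÷ 614 → quotient 6, remainder 67
614 ÷ 67 → quotient 9, remainder 11
67 ÷ 11 → quotient 6, remainder 1
11 ÷ 1 → quotient 11, remainder 0

[6; 9, 6, 11]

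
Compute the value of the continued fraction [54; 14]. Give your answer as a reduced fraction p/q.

a_0 = 54: 54/1
a_1 = 14: 757/14

757/14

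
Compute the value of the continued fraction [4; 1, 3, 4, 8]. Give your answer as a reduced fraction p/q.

Starting at the tail and folding back:
Start with 8.
4 + 1/(8/1) = 4 + 1/8 = 33/8
3 + 1/(33/8) = 3 + 8/33 = 107/33
1 + 1/(107/33) = 1 + 33/107 = 140/107
4 + 1/(140/107) = 4 + 107/140 = 667/140

667/140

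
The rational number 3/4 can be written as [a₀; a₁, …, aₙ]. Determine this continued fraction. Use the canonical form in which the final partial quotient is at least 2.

[0; 1, 3]

Run the Euclidean algorithm, recording each quotient:
3 = 0·4 + 3, so a_0 = 0
4 = 1·3 + 1, so a_1 = 1
3 = 3·1 + 0, so a_2 = 3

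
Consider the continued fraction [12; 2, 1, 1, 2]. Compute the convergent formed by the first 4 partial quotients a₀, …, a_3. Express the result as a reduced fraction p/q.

62/5

a_0 = 12: 12/1
a_1 = 2: 25/2
a_2 = 1: 37/3
a_3 = 1: 62/5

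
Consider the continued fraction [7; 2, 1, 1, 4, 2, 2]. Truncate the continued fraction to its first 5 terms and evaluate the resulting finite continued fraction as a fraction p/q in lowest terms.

170/23

Start with 4.
1 + 1/(4/1) = 1 + 1/4 = 5/4
1 + 1/(5/4) = 1 + 4/5 = 9/5
2 + 1/(9/5) = 2 + 5/9 = 23/9
7 + 1/(23/9) = 7 + 9/23 = 170/23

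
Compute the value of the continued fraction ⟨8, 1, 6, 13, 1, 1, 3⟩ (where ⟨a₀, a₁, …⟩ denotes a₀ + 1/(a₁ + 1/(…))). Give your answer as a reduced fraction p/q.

a_0 = 8: 8/1
a_1 = 1: 9/1
a_2 = 6: 62/7
a_3 = 13: 815/92
a_4 = 1: 877/99
a_5 = 1: 1692/191
a_6 = 3: 5953/672

5953/672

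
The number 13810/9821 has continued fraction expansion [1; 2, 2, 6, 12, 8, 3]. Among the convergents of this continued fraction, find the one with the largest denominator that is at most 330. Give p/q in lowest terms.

45/32

a_0 = 1: 1/1  (≤ bound)
a_1 = 2: 3/2  (≤ bound)
a_2 = 2: 7/5  (≤ bound)
a_3 = 6: 45/32  (≤ bound)
a_4 = 12: 547/389  (> 330, stop)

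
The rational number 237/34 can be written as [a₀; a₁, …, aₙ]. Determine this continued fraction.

[6; 1, 33]

237 = 6·34 + 33, so a_0 = 6
34 = 1·33 + 1, so a_1 = 1
33 = 33·1 + 0, so a_2 = 33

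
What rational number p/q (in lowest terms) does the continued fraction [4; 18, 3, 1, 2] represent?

815/201

Collapse the nested fraction from the inside out:
Start with 2.
1 + 1/(2/1) = 1 + 1/2 = 3/2
3 + 1/(3/2) = 3 + 2/3 = 11/3
18 + 1/(11/3) = 18 + 3/11 = 201/11
4 + 1/(201/11) = 4 + 11/201 = 815/201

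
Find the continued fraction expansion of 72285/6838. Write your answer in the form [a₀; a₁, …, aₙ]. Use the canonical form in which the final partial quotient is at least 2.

72285 ÷ 6838 → quotient 10, remainder 3905
6838 ÷ 3905 → quotient 1, remainder 2933
3905 ÷ 2933 → quotient 1, remainder 972
2933 ÷ 972 → quotient 3, remainder 17
972 ÷ 17 → quotient 57, remainder 3
17 ÷ 3 → quotient 5, remainder 2
3 ÷ 2 → quotient 1, remainder 1
2 ÷ 1 → quotient 2, remainder 0

[10; 1, 1, 3, 57, 5, 1, 2]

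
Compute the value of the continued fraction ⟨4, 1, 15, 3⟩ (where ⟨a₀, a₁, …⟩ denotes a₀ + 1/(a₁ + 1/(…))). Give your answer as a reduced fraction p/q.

a_0 = 4: 4/1
a_1 = 1: 5/1
a_2 = 15: 79/16
a_3 = 3: 242/49

242/49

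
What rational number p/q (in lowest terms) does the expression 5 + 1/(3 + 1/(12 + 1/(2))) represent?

Build up convergents one term at a time:
a_0 = 5: 5/1
a_1 = 3: 16/3
a_2 = 12: 197/37
a_3 = 2: 410/77

410/77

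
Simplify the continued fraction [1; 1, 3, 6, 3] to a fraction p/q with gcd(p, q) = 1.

a_0 = 1: 1/1
a_1 = 1: 2/1
a_2 = 3: 7/4
a_3 = 6: 44/25
a_4 = 3: 139/79

139/79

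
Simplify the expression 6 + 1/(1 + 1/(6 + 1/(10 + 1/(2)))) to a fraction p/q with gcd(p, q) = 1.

Start with 2.
10 + 1/(2/1) = 10 + 1/2 = 21/2
6 + 1/(21/2) = 6 + 2/21 = 128/21
1 + 1/(128/21) = 1 + 21/128 = 149/128
6 + 1/(149/128) = 6 + 128/149 = 1022/149

1022/149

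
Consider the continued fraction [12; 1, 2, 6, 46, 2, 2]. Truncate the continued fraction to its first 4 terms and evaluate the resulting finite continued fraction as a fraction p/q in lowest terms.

241/19

Use the convergent recurrence hₖ = aₖ·hₖ₋₁ + hₖ₋₂ (and likewise for the denominators kₖ):
a_0 = 12: 12/1
a_1 = 1: 13/1
a_2 = 2: 38/3
a_3 = 6: 241/19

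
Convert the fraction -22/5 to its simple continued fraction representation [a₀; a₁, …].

[-5; 1, 1, 2]

Repeatedly divide and take the remainder:
⌊-22/5⌋ = -5, remainder 3
⌊5/3⌋ = 1, remainder 2
⌊3/2⌋ = 1, remainder 1
⌊2/1⌋ = 2, remainder 0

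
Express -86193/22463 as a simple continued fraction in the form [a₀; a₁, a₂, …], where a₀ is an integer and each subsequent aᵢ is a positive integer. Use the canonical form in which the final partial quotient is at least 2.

Repeatedly divide and take the remainder:
-86193 = -4·22463 + 3659, so a_0 = -4
22463 = 6·3659 + 509, so a_1 = 6
3659 = 7·509 + 96, so a_2 = 7
509 = 5·96 + 29, so a_3 = 5
96 = 3·29 + 9, so a_4 = 3
29 = 3·9 + 2, so a_5 = 3
9 = 4·2 + 1, so a_6 = 4
2 = 2·1 + 0, so a_7 = 2

[-4; 6, 7, 5, 3, 3, 4, 2]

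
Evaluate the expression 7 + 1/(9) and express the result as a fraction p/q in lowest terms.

64/9

Collapse the nested fraction from the inside out:
Start with 9.
7 + 1/(9/1) = 7 + 1/9 = 64/9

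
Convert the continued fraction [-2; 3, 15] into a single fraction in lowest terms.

Compute successive convergents:
a_0 = -2: -2/1
a_1 = 3: -5/3
a_2 = 15: -77/46

-77/46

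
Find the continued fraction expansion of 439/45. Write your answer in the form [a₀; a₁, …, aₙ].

[9; 1, 3, 11]

Repeatedly divide and take the remainder:
439 = 9·45 + 34, so a_0 = 9
45 = 1·34 + 11, so a_1 = 1
34 = 3·11 + 1, so a_2 = 3
11 = 11·1 + 0, so a_3 = 11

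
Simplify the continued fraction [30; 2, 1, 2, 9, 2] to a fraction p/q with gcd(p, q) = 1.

4799/158

a_0 = 30: 30/1
a_1 = 2: 61/2
a_2 = 1: 91/3
a_3 = 2: 243/8
a_4 = 9: 2278/75
a_5 = 2: 4799/158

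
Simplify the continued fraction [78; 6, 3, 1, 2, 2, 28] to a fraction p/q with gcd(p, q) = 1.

362113/4633

a_0 = 78: 78/1
a_1 = 6: 469/6
a_2 = 3: 1485/19
a_3 = 1: 1954/25
a_4 = 2: 5393/69
a_5 = 2: 12740/163
a_6 = 28: 362113/4633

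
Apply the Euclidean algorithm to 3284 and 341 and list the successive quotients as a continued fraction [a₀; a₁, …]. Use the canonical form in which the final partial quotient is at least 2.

[9; 1, 1, 1, 2, 2, 2, 7]

3284 = 9·341 + 215, so a_0 = 9
341 = 1·215 + 126, so a_1 = 1
215 = 1·126 + 89, so a_2 = 1
126 = 1·89 + 37, so a_3 = 1
89 = 2·37 + 15, so a_4 = 2
37 = 2·15 + 7, so a_5 = 2
15 = 2·7 + 1, so a_6 = 2
7 = 7·1 + 0, so a_7 = 7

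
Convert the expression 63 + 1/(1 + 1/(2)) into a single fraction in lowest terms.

191/3

Build up convergents one term at a time:
a_0 = 63: 63/1
a_1 = 1: 64/1
a_2 = 2: 191/3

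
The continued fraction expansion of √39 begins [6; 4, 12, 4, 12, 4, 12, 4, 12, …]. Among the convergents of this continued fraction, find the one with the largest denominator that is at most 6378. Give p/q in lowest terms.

15294/2449

a_0 = 6: 6/1  (≤ bound)
a_1 = 4: 25/4  (≤ bound)
a_2 = 12: 306/49  (≤ bound)
a_3 = 4: 1249/200  (≤ bound)
a_4 = 12: 15294/2449  (≤ bound)
a_5 = 4: 62425/9996  (> 6378, stop)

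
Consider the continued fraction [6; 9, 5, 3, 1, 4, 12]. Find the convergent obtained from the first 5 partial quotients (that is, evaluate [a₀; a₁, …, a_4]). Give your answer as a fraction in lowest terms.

1179/193

Start with 1.
3 + 1/(1/1) = 3 + 1/1 = 4/1
5 + 1/(4/1) = 5 + 1/4 = 21/4
9 + 1/(21/4) = 9 + 4/21 = 193/21
6 + 1/(193/21) = 6 + 21/193 = 1179/193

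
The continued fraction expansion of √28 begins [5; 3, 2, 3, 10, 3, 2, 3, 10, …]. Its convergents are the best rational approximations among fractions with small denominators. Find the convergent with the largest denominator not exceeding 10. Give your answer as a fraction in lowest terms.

a_0 = 5: 5/1  (≤ bound)
a_1 = 3: 16/3  (≤ bound)
a_2 = 2: 37/7  (≤ bound)
a_3 = 3: 127/24  (> 10, stop)

37/7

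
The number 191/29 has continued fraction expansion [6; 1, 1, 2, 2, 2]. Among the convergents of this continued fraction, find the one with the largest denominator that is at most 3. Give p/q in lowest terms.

a_0 = 6: 6/1  (≤ bound)
a_1 = 1: 7/1  (≤ bound)
a_2 = 1: 13/2  (≤ bound)
a_3 = 2: 33/5  (> 3, stop)

13/2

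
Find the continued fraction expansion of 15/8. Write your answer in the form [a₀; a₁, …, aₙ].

Apply division with remainder until the remainder is 0:
15 = 1·8 + 7, so a_0 = 1
8 = 1·7 + 1, so a_1 = 1
7 = 7·1 + 0, so a_2 = 7

[1; 1, 7]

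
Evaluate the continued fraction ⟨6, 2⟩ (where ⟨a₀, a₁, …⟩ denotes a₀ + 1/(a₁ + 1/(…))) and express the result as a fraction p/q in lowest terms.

Work from the innermost term outward:
Start with 2.
6 + 1/(2/1) = 6 + 1/2 = 13/2

13/2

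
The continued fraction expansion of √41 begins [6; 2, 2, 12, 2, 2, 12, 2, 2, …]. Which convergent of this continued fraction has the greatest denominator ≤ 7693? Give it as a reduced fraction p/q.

List convergents until the denominator exceeds the bound:
a_0 = 6: 6/1  (≤ bound)
a_1 = 2: 13/2  (≤ bound)
a_2 = 2: 32/5  (≤ bound)
a_3 = 12: 397/62  (≤ bound)
a_4 = 2: 826/129  (≤ bound)
a_5 = 2: 2049/320  (≤ bound)
a_6 = 12: 25414/3969  (≤ bound)
a_7 = 2: 52877/8258  (> 7693, stop)

25414/3969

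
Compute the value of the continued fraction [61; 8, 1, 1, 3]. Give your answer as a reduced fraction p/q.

3667/60

Compute successive convergents:
a_0 = 61: 61/1
a_1 = 8: 489/8
a_2 = 1: 550/9
a_3 = 1: 1039/17
a_4 = 3: 3667/60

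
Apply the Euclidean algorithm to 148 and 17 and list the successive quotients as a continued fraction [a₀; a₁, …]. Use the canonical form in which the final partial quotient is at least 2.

Apply division with remainder until the remainder is 0:
148 = 8·17 + 12, so a_0 = 8
17 = 1·12 + 5, so a_1 = 1
12 = 2·5 + 2, so a_2 = 2
5 = 2·2 + 1, so a_3 = 2
2 = 2·1 + 0, so a_4 = 2

[8; 1, 2, 2, 2]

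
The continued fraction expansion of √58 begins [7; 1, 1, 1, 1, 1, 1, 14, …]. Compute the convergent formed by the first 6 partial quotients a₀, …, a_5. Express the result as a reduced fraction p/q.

61/8

Use the convergent recurrence hₖ = aₖ·hₖ₋₁ + hₖ₋₂ (and likewise for the denominators kₖ):
a_0 = 7: 7/1
a_1 = 1: 8/1
a_2 = 1: 15/2
a_3 = 1: 23/3
a_4 = 1: 38/5
a_5 = 1: 61/8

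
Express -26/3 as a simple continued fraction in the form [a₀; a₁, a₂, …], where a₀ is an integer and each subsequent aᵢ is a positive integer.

[-9; 3]

Run the Euclidean algorithm, recording each quotient:
-26 ÷ 3 → quotient -9, remainder 1
3 ÷ 1 → quotient 3, remainder 0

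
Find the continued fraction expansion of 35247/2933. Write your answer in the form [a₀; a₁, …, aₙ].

[12; 57, 1, 1, 25]

Run the Euclidean algorithm, recording each quotient:
35247 ÷ 2933 → quotient 12, remainder 51
2933 ÷ 51 → quotient 57, remainder 26
51 ÷ 26 → quotient 1, remainder 25
26 ÷ 25 → quotient 1, remainder 1
25 ÷ 1 → quotient 25, remainder 0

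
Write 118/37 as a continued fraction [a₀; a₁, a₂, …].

Apply division with remainder until the remainder is 0:
118 = 3·37 + 7, so a_0 = 3
37 = 5·7 + 2, so a_1 = 5
7 = 3·2 + 1, so a_2 = 3
2 = 2·1 + 0, so a_3 = 2

[3; 5, 3, 2]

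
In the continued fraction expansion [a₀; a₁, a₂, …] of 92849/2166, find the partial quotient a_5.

92849 = 42·2166 + 1877, so a_0 = 42
2166 = 1·1877 + 289, so a_1 = 1
1877 = 6·289 + 143, so a_2 = 6
289 = 2·143 + 3, so a_3 = 2
143 = 47·3 + 2, so a_4 = 47
3 = 1·2 + 1, so a_5 = 1

1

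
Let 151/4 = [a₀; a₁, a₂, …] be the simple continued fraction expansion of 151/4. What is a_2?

3

⌊151/4⌋ = 37, remainder 3
⌊4/3⌋ = 1, remainder 1
⌊3/1⌋ = 3, remainder 0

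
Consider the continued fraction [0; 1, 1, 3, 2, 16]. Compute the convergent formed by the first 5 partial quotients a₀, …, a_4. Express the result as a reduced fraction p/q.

Start with 2.
3 + 1/(2/1) = 3 + 1/2 = 7/2
1 + 1/(7/2) = 1 + 2/7 = 9/7
1 + 1/(9/7) = 1 + 7/9 = 16/9
0 + 1/(16/9) = 0 + 9/16 = 9/16

9/16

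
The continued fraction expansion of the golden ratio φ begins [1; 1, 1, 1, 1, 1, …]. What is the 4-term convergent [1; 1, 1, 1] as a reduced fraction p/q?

Start with 1.
1 + 1/(1/1) = 1 + 1/1 = 2/1
1 + 1/(2/1) = 1 + 1/2 = 3/2
1 + 1/(3/2) = 1 + 2/3 = 5/3

5/3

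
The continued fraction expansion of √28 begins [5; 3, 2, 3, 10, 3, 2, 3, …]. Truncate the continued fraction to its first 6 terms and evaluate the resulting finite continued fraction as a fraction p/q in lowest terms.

4048/765

Start with 3.
10 + 1/(3/1) = 10 + 1/3 = 31/3
3 + 1/(31/3) = 3 + 3/31 = 96/31
2 + 1/(96/31) = 2 + 31/96 = 223/96
3 + 1/(223/96) = 3 + 96/223 = 765/223
5 + 1/(765/223) = 5 + 223/765 = 4048/765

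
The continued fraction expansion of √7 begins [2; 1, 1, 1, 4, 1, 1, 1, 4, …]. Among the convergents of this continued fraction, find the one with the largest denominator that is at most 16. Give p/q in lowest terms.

37/14

List convergents until the denominator exceeds the bound:
a_0 = 2: 2/1  (≤ bound)
a_1 = 1: 3/1  (≤ bound)
a_2 = 1: 5/2  (≤ bound)
a_3 = 1: 8/3  (≤ bound)
a_4 = 4: 37/14  (≤ bound)
a_5 = 1: 45/17  (> 16, stop)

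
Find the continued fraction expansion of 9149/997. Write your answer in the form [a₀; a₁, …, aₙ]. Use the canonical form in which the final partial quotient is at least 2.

[9; 5, 1, 1, 1, 58]

⌊9149/997⌋ = 9, remainder 176
⌊997/176⌋ = 5, remainder 117
⌊176/117⌋ = 1, remainder 59
⌊117/59⌋ = 1, remainder 58
⌊59/58⌋ = 1, remainder 1
⌊58/1⌋ = 58, remainder 0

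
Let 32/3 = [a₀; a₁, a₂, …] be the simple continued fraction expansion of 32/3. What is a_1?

1

Run the Euclidean algorithm, recording each quotient:
32 ÷ 3 → quotient 10, remainder 2
3 ÷ 2 → quotient 1, remainder 1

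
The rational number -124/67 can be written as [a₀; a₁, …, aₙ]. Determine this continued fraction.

[-2; 6, 1, 2, 3]

⌊-124/67⌋ = -2, remainder 10
⌊67/10⌋ = 6, remainder 7
⌊10/7⌋ = 1, remainder 3
⌊7/3⌋ = 2, remainder 1
⌊3/1⌋ = 3, remainder 0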